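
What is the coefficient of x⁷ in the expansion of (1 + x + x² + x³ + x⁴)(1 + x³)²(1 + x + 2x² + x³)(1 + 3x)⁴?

2368

(1 + x + x² + x³ + x⁴) has coefficients 1,1,1,1,1 for degrees 0…4.
(1 + x³)² has coefficients 1,0,0,2,0,0,1,0 for degrees 0…7.
Multiplying by (1 + x + 2x² + x³) gives running coefficients 1,1,2,3,2,4,3,1 for degrees 0…7.
Finally multiplying by (1 + 3x)⁴, the product of all factors after the first has coefficients 1,13,68,189,335,487,645,712 for degrees 0…7.
[x⁷] = 1·712 + 1·645 + 1·487 + 1·335 + 1·189 = 2368.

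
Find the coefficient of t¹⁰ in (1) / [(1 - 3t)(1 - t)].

The denominator gives the recurrence a_n = 4a_(n−1) − 3a_(n−2) for n ≥ 2; the numerator fixes a_0 = 1, a_1 = 4.
Iterating: 1, 4, 13, 40, 121, 364, 1093, 3280, 9841, 29524, 88573, so a_10 = 88573.

88573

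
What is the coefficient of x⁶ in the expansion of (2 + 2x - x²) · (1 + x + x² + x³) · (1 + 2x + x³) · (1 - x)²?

4

(2 + 2x - x²) has coefficients 2,2,-1 for degrees 0…2.
(1 + x + x² + x³) has coefficients 1,1,1,1,0,0,0 for degrees 0…6.
Multiplying by (1 + 2x + x³) gives running coefficients 1,3,3,4,3,1,1 for degrees 0…6.
Finally multiplying by (1 - x)², the product of all factors after the first has coefficients 1,1,-2,1,-2,-1,2 for degrees 0…6.
[x⁶] = 2·2 + 2·(-1) − 1·(-2) = 4.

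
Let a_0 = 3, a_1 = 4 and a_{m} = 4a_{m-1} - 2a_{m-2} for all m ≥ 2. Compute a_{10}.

The ordinary generating function has denominator 1 - 4y + 2y^2.
Iterating the recurrence: a_0,…,a_{10} = 3, 4, 10, 32, 108, 368, 1256, 4288, 14640, 49984, 170656.

170656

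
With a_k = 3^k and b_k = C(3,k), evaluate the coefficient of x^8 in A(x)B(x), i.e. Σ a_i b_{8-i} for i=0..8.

15552

The convolution is the x^8 coefficient of A(x)B(x).
Σ = 1·0 + 3·0 + 9·0 + 27·0 + 81·0 + 243·1 + 729·3 + 2187·3 + 6561·1 = 15552.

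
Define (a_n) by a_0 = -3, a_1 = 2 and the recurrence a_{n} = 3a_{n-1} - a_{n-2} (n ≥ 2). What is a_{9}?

8129

The ordinary generating function has denominator 1 - 3y + y^2.
Iterating the recurrence: a_0,…,a_{9} = -3, 2, 9, 25, 66, 173, 453, 1186, 3105, 8129.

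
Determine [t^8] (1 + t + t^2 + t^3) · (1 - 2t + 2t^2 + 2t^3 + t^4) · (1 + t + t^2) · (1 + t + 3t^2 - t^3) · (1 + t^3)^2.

(1 + t + t^2 + t^3) has coefficients 1,1,1,1 for degrees 0…3.
(1 - 2t + 2t^2 + 2t^3 + t^4) has coefficients 1,-2,2,2,1,0,0,0,0 for degrees 0…8.
Multiplying by (1 + t + t^2) gives running coefficients 1,-1,1,2,5,3,1,0,0 for degrees 0…8.
Multiplying by (1 + t + 3t^2 - t^3) gives running coefficients 1,0,3,-1,11,13,17,5,0 for degrees 0…8.
Finally multiplying by (1 + t^3)^2, the product of all factors after the first has coefficients 1,0,3,1,11,19,16,27,29 for degrees 0…8.
[t^8] = 1·29 + 1·27 + 1·16 + 1·19 = 91.

91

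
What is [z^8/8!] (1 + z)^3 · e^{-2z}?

The EGF product rule gives c_8 = Σ_{k_1+k_2=8} C(8; k_1,k_2) · ∏ g_i(k_i), where (1+z)^3 gives the falling factorial (3)_k; e^{-2z} gives (-2)^k.
g_1(k) for k = 0…8: 1, 3, 6, 6, 0, 0, 0, 0, 0.
g_2(k) for k = 0…8: 1, -2, 4, -8, 16, -32, 64, -128, 256.
c_8 = Σ_k C(8,k)·g_1(k)·g_2(8−k) = 1·1·256 + 8·3·(-128) + 28·6·64 + 56·6·(-32) = 256 − 3072 + 10752 − 10752 = -2816.

-2816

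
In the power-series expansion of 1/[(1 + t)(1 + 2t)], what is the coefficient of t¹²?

8191

Partial fractions give a closed form: a_n = (-1)·(-1)^n + (2)·(-2)^n.
At n = 12: a_12 = 8191.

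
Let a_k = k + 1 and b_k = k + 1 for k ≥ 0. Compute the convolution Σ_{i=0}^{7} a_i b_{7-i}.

120

The convolution is the t^7 coefficient of A(t)B(t).
Σ = 1·8 + 2·7 + 3·6 + 4·5 + 5·4 + 6·3 + 7·2 + 8·1 = 120.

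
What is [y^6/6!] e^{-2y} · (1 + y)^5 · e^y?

151

The EGF product rule gives c_6 = Σ_{k_1+k_2+k_3=6} C(6; k_1,k_2,k_3) · ∏ g_i(k_i), where e^{-2y} gives (-2)^k; (1+y)^5 gives the falling factorial (5)_k; e^y gives (1)^k.
g_1(k) for k = 0…6: 1, -2, 4, -8, 16, -32, 64.
g_2(k) for k = 0…6: 1, 5, 20, 60, 120, 120, 0.
g_3(k) for k = 0…6: 1, 1, 1, 1, 1, 1, 1.
First combine the last two factors: h(k) = Σ_j C(k,j)·g_2(j)·g_3(k−j) for k = 0…6: 1, 6, 31, 136, 501, 1546, 4051.
c_6 = Σ_k C(6,k)·g_1(k)·h(6−k) = 1·1·4051 + 6·(-2)·1546 + 15·4·501 + 20·(-8)·136 + 15·16·31 + 6·(-32)·6 + 1·64·1 = 4051 − 18552 + 30060 − 21760 + 7440 − 1152 + 64 = 151.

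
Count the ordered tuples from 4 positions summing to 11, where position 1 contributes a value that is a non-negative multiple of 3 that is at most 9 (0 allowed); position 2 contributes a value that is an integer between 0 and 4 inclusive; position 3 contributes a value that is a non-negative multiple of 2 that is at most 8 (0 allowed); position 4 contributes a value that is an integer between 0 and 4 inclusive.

37

The generating function for the choices is (1 + t^3 + t^6 + t^9)·(1 + t + t^2 + t^3 + t^4)·(1 + t^2 + t^4 + t^6 + t^8)·(1 + t + t^2 + t^3 + t^4); the count is [t^11].
(1 + t^3 + t^6 + t^9) has coefficients 1,0,0,1,0,0,1,0,0,1 for degrees 0…9.
(1 + t + t^2 + t^3 + t^4) has coefficients 1,1,1,1,1,0,0,0,0,0,0,0 for degrees 0…11.
Multiplying by (1 + t^2 + t^4 + t^6 + t^8) gives running coefficients 1,1,2,2,3,2,3,2,3,2,2,1 for degrees 0…11.
Finally multiplying by (1 + t + t^2 + t^3 + t^4), the product of all factors after the first has coefficients 1,2,4,6,9,10,12,12,13,12,12,10 for degrees 0…11.
[t^11] = 1·10 + 1·13 + 1·10 + 1·4 = 37.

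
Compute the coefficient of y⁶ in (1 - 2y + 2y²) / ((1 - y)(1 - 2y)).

The denominator gives the recurrence a_n = 3a_(n−1) − 2a_(n−2) for n ≥ 3; the numerator fixes a_0 = 1, a_1 = 1, a_2 = 3.
Iterating: 1, 1, 3, 7, 15, 31, 63, so a_6 = 63.

63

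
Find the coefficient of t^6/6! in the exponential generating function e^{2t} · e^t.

The EGF product rule gives c_6 = Σ_{k_1+k_2=6} C(6; k_1,k_2) · ∏ g_i(k_i), where e^{2t} gives (2)^k; e^t gives (1)^k.
g_1(k) for k = 0…6: 1, 2, 4, 8, 16, 32, 64.
g_2(k) for k = 0…6: 1, 1, 1, 1, 1, 1, 1.
c_6 = Σ_k C(6,k)·g_1(k)·g_2(6−k) = 1·1·1 + 6·2·1 + 15·4·1 + 20·8·1 + 15·16·1 + 6·32·1 + 1·64·1 = 1 + 12 + 60 + 160 + 240 + 192 + 64 = 729.

729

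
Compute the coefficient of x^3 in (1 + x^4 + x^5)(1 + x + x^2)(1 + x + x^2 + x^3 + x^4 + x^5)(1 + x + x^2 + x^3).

(1 + x^4 + x^5) has coefficients 1,0,0,0 for degrees 0…3.
(1 + x + x^2) has coefficients 1,1,1,0 for degrees 0…3.
Multiplying by (1 + x + x^2 + x^3 + x^4 + x^5) gives running coefficients 1,2,3,3 for degrees 0…3.
Finally multiplying by (1 + x + x^2 + x^3), the product of all factors after the first has coefficients 1,3,6,9 for degrees 0…3.
[x^3] = 1·9 = 9.

9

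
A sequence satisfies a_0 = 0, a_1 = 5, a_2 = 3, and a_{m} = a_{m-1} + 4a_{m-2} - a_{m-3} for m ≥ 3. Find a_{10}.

8805

The ordinary generating function has denominator 1 - x - 4x^2 + x^3.
Iterating the recurrence: a_0,…,a_{10} = 0, 5, 3, 23, 30, 119, 216, 662, 1407, 3839, 8805.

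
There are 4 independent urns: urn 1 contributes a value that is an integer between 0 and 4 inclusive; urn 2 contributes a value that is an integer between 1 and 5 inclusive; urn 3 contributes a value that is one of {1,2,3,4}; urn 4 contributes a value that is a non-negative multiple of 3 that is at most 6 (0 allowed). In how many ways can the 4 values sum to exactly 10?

The generating function for the choices is (1 + y + y² + y³ + y⁴)·(y + y² + y³ + y⁴ + y⁵)·(y + y² + y³ + y⁴)·(1 + y³ + y⁶); the count is [y¹⁰].
(1 + y + y² + y³ + y⁴) has coefficients 1,1,1,1,1 for degrees 0…4.
(y + y² + y³ + y⁴ + y⁵) has coefficients 0,1,1,1,1,1,0,0,0,0,0 for degrees 0…10.
Multiplying by (y + y² + y³ + y⁴) gives running coefficients 0,0,1,2,3,4,4,3,2,1,0 for degrees 0…10.
Finally multiplying by (1 + y³ + y⁶), the product of all factors after the first has coefficients 0,0,1,2,3,5,6,6,7,7,6 for degrees 0…10.
[y¹⁰] = 1·6 + 1·7 + 1·7 + 1·6 + 1·6 = 32.

32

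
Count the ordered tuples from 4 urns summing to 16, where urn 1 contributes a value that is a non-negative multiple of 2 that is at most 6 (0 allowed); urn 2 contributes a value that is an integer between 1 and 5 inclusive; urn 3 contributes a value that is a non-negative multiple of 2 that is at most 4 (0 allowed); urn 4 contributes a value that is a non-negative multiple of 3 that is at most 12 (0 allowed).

The generating function for the choices is (1 + y² + y⁴ + y⁶)·(y + y² + y³ + y⁴ + y⁵)·(1 + y² + y⁴)·(1 + y³ + y⁶ + y⁹ + y¹²); the count is [y¹⁶].
(1 + y² + y⁴ + y⁶) has coefficients 1,0,1,0,1,0,1 for degrees 0…6.
(y + y² + y³ + y⁴ + y⁵) has coefficients 0,1,1,1,1,1,0,0,0,0,0,0,0,0,0,0,0 for degrees 0…16.
Multiplying by (1 + y² + y⁴) gives running coefficients 0,1,1,2,2,3,2,2,1,1,0,0,0,0,0,0,0 for degrees 0…16.
Finally multiplying by (1 + y³ + y⁶ + y⁹ + y¹²), the product of all factors after the first has coefficients 0,1,1,2,3,4,4,5,5,5,5,5,5,5,5,5,4 for degrees 0…16.
[y¹⁶] = 1·4 + 1·5 + 1·5 + 1·5 = 19.

19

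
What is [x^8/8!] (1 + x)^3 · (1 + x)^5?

The EGF product rule gives c_8 = Σ_{k_1+k_2=8} C(8; k_1,k_2) · ∏ g_i(k_i), where (1+x)^3 gives the falling factorial (3)_k; (1+x)^5 gives the falling factorial (5)_k.
g_1(k) for k = 0…8: 1, 3, 6, 6, 0, 0, 0, 0, 0.
g_2(k) for k = 0…8: 1, 5, 20, 60, 120, 120, 0, 0, 0.
c_8 = Σ_k C(8,k)·g_1(k)·g_2(8−k) = 56·6·120 = 40320.

40320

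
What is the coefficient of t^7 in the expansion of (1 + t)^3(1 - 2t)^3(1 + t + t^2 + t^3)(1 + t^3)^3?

(1 + t)^3 has coefficients 1,3,3,1 for degrees 0…3.
(1 - 2t)^3 has coefficients 1,-6,12,-8,0,0,0,0 for degrees 0…7.
Multiplying by (1 + t + t^2 + t^3) gives running coefficients 1,-5,7,-1,-2,4,-8,0 for degrees 0…7.
Finally multiplying by (1 + t^3)^3, the product of all factors after the first has coefficients 1,-5,7,2,-17,25,-8,-21 for degrees 0…7.
[t^7] = 1·(-21) + 3·(-8) + 3·25 + 1·(-17) = 13.

13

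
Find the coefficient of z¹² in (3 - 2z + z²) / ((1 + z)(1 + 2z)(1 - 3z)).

598510

Partial fractions give a closed form: a_n = (-3/2)·(-1)^n + (17/5)·(-2)^n + (11/10)·3^n.
At n = 12: a_12 = 598510.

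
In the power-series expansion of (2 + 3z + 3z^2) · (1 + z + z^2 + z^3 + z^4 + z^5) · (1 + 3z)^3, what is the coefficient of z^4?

431

(2 + 3z + 3z^2) has coefficients 2,3,3 for degrees 0…2.
(1 + z + z^2 + z^3 + z^4 + z^5) has coefficients 1,1,1,1,1 for degrees 0…4.
Finally multiplying by (1 + 3z)^3, the product of all factors after the first has coefficients 1,10,37,64,64 for degrees 0…4.
[z^4] = 2·64 + 3·64 + 3·37 = 431.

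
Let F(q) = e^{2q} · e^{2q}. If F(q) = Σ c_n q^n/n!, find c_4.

The EGF product rule gives c_4 = Σ_{k_1+k_2=4} C(4; k_1,k_2) · ∏ g_i(k_i), where e^{2q} gives (2)^k; e^{2q} gives (2)^k.
g_1(k) for k = 0…4: 1, 2, 4, 8, 16.
g_2(k) for k = 0…4: 1, 2, 4, 8, 16.
c_4 = Σ_k C(4,k)·g_1(k)·g_2(4−k) = 1·1·16 + 4·2·8 + 6·4·4 + 4·8·2 + 1·16·1 = 16 + 64 + 96 + 64 + 16 = 256.

256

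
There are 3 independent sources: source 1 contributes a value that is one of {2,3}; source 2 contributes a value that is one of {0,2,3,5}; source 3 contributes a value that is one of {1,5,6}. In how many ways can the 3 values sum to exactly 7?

The generating function for the choices is (y^2 + y^3)·(1 + y^2 + y^3 + y^5)·(y + y^5 + y^6); the count is [y^7].
(y^2 + y^3) has coefficients 0,0,1,1 for degrees 0…3.
(1 + y^2 + y^3 + y^5) has coefficients 1,0,1,1,0,1,0,0 for degrees 0…7.
Finally multiplying by (y + y^5 + y^6), the product of all factors after the first has coefficients 0,1,0,1,1,1,2,1 for degrees 0…7.
[y^7] = 1·1 + 1·1 = 2.

2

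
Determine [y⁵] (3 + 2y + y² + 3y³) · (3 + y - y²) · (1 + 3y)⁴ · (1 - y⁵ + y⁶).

(3 + 2y + y² + 3y³) has coefficients 3,2,1,3 for degrees 0…3.
(3 + y - y²) has coefficients 3,1,-1,0,0,0 for degrees 0…5.
Multiplying by (1 + 3y)⁴ gives running coefficients 3,37,173,366,297,-27 for degrees 0…5.
Finally multiplying by (1 - y⁵ + y⁶), the product of all factors after the first has coefficients 3,37,173,366,297,-30 for degrees 0…5.
[y⁵] = 3·(-30) + 2·297 + 1·366 + 3·173 = 1389.

1389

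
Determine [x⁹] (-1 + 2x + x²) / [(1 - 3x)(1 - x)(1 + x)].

Partial fractions give a closed form: a_n = (-1/4)·3^n + (-1/2)·1^n + (-1/4)·(-1)^n.
At n = 9: a_9 = -4921.

-4921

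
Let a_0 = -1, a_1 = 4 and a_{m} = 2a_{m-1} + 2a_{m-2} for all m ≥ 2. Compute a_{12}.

163136

The ordinary generating function has denominator 1 - 2t - 2t^2.
Iterating the recurrence: a_0,…,a_{12} = -1, 4, 6, 20, 52, 144, 392, 1072, 2928, 8000, 21856, 59712, 163136.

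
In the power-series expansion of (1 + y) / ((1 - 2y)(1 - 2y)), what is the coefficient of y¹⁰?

16384

The denominator gives the recurrence a_n = 4a_(n−1) − 4a_(n−2) for n ≥ 2; the numerator fixes a_0 = 1, a_1 = 5.
Iterating: 1, 5, 16, 44, 112, 272, 640, 1472, 3328, 7424, 16384, so a_10 = 16384.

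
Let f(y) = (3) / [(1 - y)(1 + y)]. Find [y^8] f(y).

3

Partial fractions give a closed form: a_n = (3/2)·1^n + (3/2)·(-1)^n.
At n = 8: a_8 = 3.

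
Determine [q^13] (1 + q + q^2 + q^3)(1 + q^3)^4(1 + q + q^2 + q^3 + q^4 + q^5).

30

(1 + q + q^2 + q^3) has coefficients 1,1,1,1 for degrees 0…3.
(1 + q^3)^4 has coefficients 1,0,0,4,0,0,6,0,0,4,0,0,1,0 for degrees 0…13.
Finally multiplying by (1 + q + q^2 + q^3 + q^4 + q^5), the product of all factors after the first has coefficients 1,1,1,5,5,5,10,10,10,10,10,10,5,5 for degrees 0…13.
[q^13] = 1·5 + 1·5 + 1·10 + 1·10 = 30.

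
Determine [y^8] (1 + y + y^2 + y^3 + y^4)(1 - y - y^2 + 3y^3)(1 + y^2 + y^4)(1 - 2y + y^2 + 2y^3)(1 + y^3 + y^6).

3

(1 + y + y^2 + y^3 + y^4) has coefficients 1,1,1,1,1 for degrees 0…4.
(1 - y - y^2 + 3y^3) has coefficients 1,-1,-1,3,0,0,0,0,0 for degrees 0…8.
Multiplying by (1 + y^2 + y^4) gives running coefficients 1,-1,0,2,0,2,-1,3,0 for degrees 0…8.
Multiplying by (1 - 2y + y^2 + 2y^3) gives running coefficients 1,-3,3,3,-6,4,-1,7,-3 for degrees 0…8.
Finally multiplying by (1 + y^3 + y^6), the product of all factors after the first has coefficients 1,-3,3,4,-9,7,3,-2,4 for degrees 0…8.
[y^8] = 1·4 + 1·(-2) + 1·3 + 1·7 + 1·(-9) = 3.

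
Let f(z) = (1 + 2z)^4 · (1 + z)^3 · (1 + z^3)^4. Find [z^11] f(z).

(1 + 2z)^4 has coefficients 1,8,24,32,16 for degrees 0…4.
(1 + z)^3 has coefficients 1,3,3,1,0,0,0,0,0,0,0,0 for degrees 0…11.
Finally multiplying by (1 + z^3)^4, the product of all factors after the first has coefficients 1,3,3,5,12,12,10,18,18,10,12,12 for degrees 0…11.
[z^11] = 1·12 + 8·12 + 24·10 + 32·18 + 16·18 = 1212.

1212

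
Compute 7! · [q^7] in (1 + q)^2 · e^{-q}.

The EGF product rule gives c_7 = Σ_{k_1+k_2=7} C(7; k_1,k_2) · ∏ g_i(k_i), where (1+q)^2 gives the falling factorial (2)_k; e^{-q} gives (-1)^k.
g_1(k) for k = 0…7: 1, 2, 2, 0, 0, 0, 0, 0.
g_2(k) for k = 0…7: 1, -1, 1, -1, 1, -1, 1, -1.
c_7 = Σ_k C(7,k)·g_1(k)·g_2(7−k) = 1·1·(-1) + 7·2·1 + 21·2·(-1) = −1 + 14 − 42 = -29.

-29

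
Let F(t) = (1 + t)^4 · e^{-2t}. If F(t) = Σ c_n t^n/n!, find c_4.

The EGF product rule gives c_4 = Σ_{k_1+k_2=4} C(4; k_1,k_2) · ∏ g_i(k_i), where (1+t)^4 gives the falling factorial (4)_k; e^{-2t} gives (-2)^k.
g_1(k) for k = 0…4: 1, 4, 12, 24, 24.
g_2(k) for k = 0…4: 1, -2, 4, -8, 16.
c_4 = Σ_k C(4,k)·g_1(k)·g_2(4−k) = 1·1·16 + 4·4·(-8) + 6·12·4 + 4·24·(-2) + 1·24·1 = 16 − 128 + 288 − 192 + 24 = 8.

8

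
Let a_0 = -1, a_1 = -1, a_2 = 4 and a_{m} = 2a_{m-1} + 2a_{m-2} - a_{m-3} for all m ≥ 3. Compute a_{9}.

2687

The ordinary generating function has denominator 1 - 2y - 2y^2 + y^3.
Iterating the recurrence: a_0,…,a_{9} = -1, -1, 4, 7, 23, 56, 151, 391, 1028, 2687.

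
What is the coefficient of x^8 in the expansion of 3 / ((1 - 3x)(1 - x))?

29523

Partial fractions give a closed form: a_n = (9/2)·3^n + (-3/2)·1^n.
At n = 8: a_8 = 29523.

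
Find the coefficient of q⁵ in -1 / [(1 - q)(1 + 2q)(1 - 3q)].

-210

Partial fractions give a closed form: a_n = (1/6)·1^n + (-4/15)·(-2)^n + (-9/10)·3^n.
At n = 5: a_5 = -210.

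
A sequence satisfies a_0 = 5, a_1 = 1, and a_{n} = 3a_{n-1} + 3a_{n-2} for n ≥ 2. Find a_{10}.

663633

The ordinary generating function has denominator 1 - 3t - 3t^2.
Iterating the recurrence: a_0,…,a_{10} = 5, 1, 18, 57, 225, 846, 3213, 12177, 46170, 175041, 663633.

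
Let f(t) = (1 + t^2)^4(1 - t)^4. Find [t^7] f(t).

-40

(1 + t^2)^4 has coefficients 1,0,4,0,6,0,4,0 for degrees 0…7.
(1 - t)^4 has coefficients 1,-4,6,-4,1,0,0,0 for degrees 0…7.
[t^7] = 1·0 + 4·0 + 6·(-4) + 4·(-4) = -40.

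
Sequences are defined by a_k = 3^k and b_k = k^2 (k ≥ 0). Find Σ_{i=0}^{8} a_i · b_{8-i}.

Write out a_i and b_{8-i} for i = 0,…,8 and sum the products.
Σ = 1·64 + 3·49 + 9·36 + 27·25 + 81·16 + 243·9 + 729·4 + 2187·1 + 6561·0 = 9796.

9796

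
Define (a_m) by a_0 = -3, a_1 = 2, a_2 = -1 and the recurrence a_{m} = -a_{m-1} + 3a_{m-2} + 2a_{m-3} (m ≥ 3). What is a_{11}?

The ordinary generating function has denominator 1 + y - 3y^2 - 2y^3.
Iterating the recurrence: a_0,…,a_{11} = -3, 2, -1, 1, 0, 1, 1, 2, 3, 5, 8, 13.

13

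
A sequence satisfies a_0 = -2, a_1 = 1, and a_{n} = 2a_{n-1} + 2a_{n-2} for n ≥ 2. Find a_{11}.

The ordinary generating function has denominator 1 - 2z - 2z^2.
Iterating the recurrence: a_0,…,a_{11} = -2, 1, -2, -2, -8, -20, -56, -152, -416, -1136, -3104, -8480.

-8480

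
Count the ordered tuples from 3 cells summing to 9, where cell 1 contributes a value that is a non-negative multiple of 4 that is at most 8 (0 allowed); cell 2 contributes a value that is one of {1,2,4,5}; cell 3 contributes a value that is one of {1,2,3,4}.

The generating function for the choices is (1 + y^4 + y^8)·(y + y^2 + y^4 + y^5)·(y + y^2 + y^3 + y^4); the count is [y^9].
(1 + y^4 + y^8) has coefficients 1,0,0,0,1,0,0,0,1 for degrees 0…8.
(y + y^2 + y^4 + y^5) has coefficients 0,1,1,0,1,1,0,0,0,0 for degrees 0…9.
Finally multiplying by (y + y^2 + y^3 + y^4), the product of all factors after the first has coefficients 0,0,1,2,2,3,3,2,2,1 for degrees 0…9.
[y^9] = 1·1 + 1·3 + 1·0 = 4.

4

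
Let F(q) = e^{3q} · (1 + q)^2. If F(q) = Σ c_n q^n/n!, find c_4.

405

The EGF product rule gives c_4 = Σ_{k_1+k_2=4} C(4; k_1,k_2) · ∏ g_i(k_i), where e^{3q} gives (3)^k; (1+q)^2 gives the falling factorial (2)_k.
g_1(k) for k = 0…4: 1, 3, 9, 27, 81.
g_2(k) for k = 0…4: 1, 2, 2, 0, 0.
c_4 = Σ_k C(4,k)·g_1(k)·g_2(4−k) = 6·9·2 + 4·27·2 + 1·81·1 = 108 + 216 + 81 = 405.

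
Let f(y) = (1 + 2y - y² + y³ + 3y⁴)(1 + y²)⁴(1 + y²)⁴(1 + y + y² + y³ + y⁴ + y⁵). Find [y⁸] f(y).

(1 + 2y - y² + y³ + 3y⁴) has coefficients 1,2,-1,1,3 for degrees 0…4.
(1 + y²)⁴ has coefficients 1,0,4,0,6,0,4,0,1 for degrees 0…8.
Multiplying by (1 + y²)⁴ gives running coefficients 1,0,8,0,28,0,56,0,70 for degrees 0…8.
Finally multiplying by (1 + y + y² + y³ + y⁴ + y⁵), the product of all factors after the first has coefficients 1,1,9,9,37,37,92,92,154 for degrees 0…8.
[y⁸] = 1·154 + 2·92 − 1·92 + 1·37 + 3·37 = 394.

394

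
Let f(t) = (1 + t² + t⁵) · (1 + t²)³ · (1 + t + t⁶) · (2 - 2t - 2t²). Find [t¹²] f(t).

(1 + t² + t⁵) has coefficients 1,0,1,0,0,1 for degrees 0…5.
(1 + t²)³ has coefficients 1,0,3,0,3,0,1,0,0,0,0,0,0 for degrees 0…12.
Multiplying by (1 + t + t⁶) gives running coefficients 1,1,3,3,3,3,2,1,3,0,3,0,1 for degrees 0…12.
Finally multiplying by (2 - 2t - 2t²), the product of all factors after the first has coefficients 2,0,2,-2,-6,-6,-8,-8,0,-8,0,-6,-4 for degrees 0…12.
[t¹²] = 1·(-4) + 1·0 + 1·(-8) = -12.

-12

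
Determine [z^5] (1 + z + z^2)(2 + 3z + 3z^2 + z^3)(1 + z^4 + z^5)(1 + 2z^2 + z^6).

22

(1 + z + z^2) has coefficients 1,1,1 for degrees 0…2.
(2 + 3z + 3z^2 + z^3) has coefficients 2,3,3,1,0,0 for degrees 0…5.
Multiplying by (1 + z^4 + z^5) gives running coefficients 2,3,3,1,2,5 for degrees 0…5.
Finally multiplying by (1 + 2z^2 + z^6), the product of all factors after the first has coefficients 2,3,7,7,8,7 for degrees 0…5.
[z^5] = 1·7 + 1·8 + 1·7 = 22.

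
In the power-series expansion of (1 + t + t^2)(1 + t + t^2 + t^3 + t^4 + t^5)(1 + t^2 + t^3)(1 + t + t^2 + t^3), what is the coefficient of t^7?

(1 + t + t^2) has coefficients 1,1,1 for degrees 0…2.
(1 + t + t^2 + t^3 + t^4 + t^5) has coefficients 1,1,1,1,1,1,0,0 for degrees 0…7.
Multiplying by (1 + t^2 + t^3) gives running coefficients 1,1,2,3,3,3,2,2 for degrees 0…7.
Finally multiplying by (1 + t + t^2 + t^3), the product of all factors after the first has coefficients 1,2,4,7,9,11,11,10 for degrees 0…7.
[t^7] = 1·10 + 1·11 + 1·11 = 32.

32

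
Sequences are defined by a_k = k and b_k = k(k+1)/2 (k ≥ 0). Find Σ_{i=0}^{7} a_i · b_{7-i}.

The convolution is the x^7 coefficient of A(x)B(x).
Σ = 0·28 + 1·21 + 2·15 + 3·10 + 4·6 + 5·3 + 6·1 + 7·0 = 126.

126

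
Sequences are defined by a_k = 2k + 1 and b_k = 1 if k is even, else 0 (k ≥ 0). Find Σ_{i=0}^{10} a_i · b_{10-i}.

66

The convolution is the x^10 coefficient of A(x)B(x).
Σ = 1·1 + 3·0 + 5·1 + 7·0 + 9·1 + 11·0 + 13·1 + 15·0 + 17·1 + 19·0 + 21·1 = 66.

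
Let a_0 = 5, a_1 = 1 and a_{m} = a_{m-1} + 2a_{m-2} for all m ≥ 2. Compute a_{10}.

2051

The ordinary generating function has denominator 1 - t - 2t^2.
Iterating the recurrence: a_0,…,a_{10} = 5, 1, 11, 13, 35, 61, 131, 253, 515, 1021, 2051.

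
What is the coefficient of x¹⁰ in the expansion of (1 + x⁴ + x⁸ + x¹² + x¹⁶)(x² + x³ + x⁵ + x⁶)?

2

(1 + x⁴ + x⁸ + x¹² + x¹⁶) has coefficients 1,0,0,0,1,0,0,0,1,0,0 for degrees 0…10.
(x² + x³ + x⁵ + x⁶) has coefficients 0,0,1,1,0,1,1,0,0,0,0 for degrees 0…10.
[x¹⁰] = 1·0 + 1·1 + 1·1 = 2.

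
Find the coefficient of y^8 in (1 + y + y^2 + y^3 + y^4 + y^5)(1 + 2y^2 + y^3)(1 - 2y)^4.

(1 + y + y^2 + y^3 + y^4 + y^5) has coefficients 1,1,1,1,1,1 for degrees 0…5.
(1 + 2y^2 + y^3) has coefficients 1,0,2,1,0,0,0,0,0 for degrees 0…8.
Finally multiplying by (1 - 2y)^4, the product of all factors after the first has coefficients 1,-8,26,-47,56,-40,0,16,0 for degrees 0…8.
[y^8] = 1·0 + 1·16 + 1·0 + 1·(-40) + 1·56 + 1·(-47) = -15.

-15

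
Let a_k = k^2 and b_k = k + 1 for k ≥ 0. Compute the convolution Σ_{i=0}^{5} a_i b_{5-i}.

105

This is [x^5] in the product of the two ordinary generating functions.
Σ = 0·6 + 1·5 + 4·4 + 9·3 + 16·2 + 25·1 = 105.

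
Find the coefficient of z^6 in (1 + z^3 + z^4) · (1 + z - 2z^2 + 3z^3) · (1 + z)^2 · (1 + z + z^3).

9

(1 + z^3 + z^4) has coefficients 1,0,0,1,1 for degrees 0…4.
(1 + z - 2z^2 + 3z^3) has coefficients 1,1,-2,3,0,0,0 for degrees 0…6.
Multiplying by (1 + z)^2 gives running coefficients 1,3,1,0,4,3,0 for degrees 0…6.
Finally multiplying by (1 + z + z^3), the product of all factors after the first has coefficients 1,4,4,2,7,8,3 for degrees 0…6.
[z^6] = 1·3 + 1·2 + 1·4 = 9.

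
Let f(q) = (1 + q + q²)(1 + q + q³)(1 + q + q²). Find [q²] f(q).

(1 + q + q²) has coefficients 1,1,1 for degrees 0…2.
(1 + q + q³) has coefficients 1,1,0 for degrees 0…2.
Finally multiplying by (1 + q + q²), the product of all factors after the first has coefficients 1,2,2 for degrees 0…2.
[q²] = 1·2 + 1·2 + 1·1 = 5.

5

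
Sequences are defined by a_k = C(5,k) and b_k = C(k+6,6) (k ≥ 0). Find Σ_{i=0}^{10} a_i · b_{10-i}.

85305

The convolution is the x^10 coefficient of A(x)B(x).
Σ = 1·8008 + 5·5005 + 10·3003 + 10·1716 + 5·924 + 1·462 + 0·210 + 0·84 + 0·28 + 0·7 + 0·1 = 85305.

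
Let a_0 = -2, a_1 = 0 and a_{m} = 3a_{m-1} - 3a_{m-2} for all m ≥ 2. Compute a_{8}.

The ordinary generating function has denominator 1 - 3q + 3q^2.
Iterating the recurrence: a_0,…,a_{8} = -2, 0, 6, 18, 36, 54, 54, 0, -162.

-162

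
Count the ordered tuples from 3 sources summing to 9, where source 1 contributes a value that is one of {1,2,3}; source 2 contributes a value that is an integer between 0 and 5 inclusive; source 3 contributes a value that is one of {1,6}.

4

The generating function for the choices is (t + t² + t³)·(1 + t + t² + t³ + t⁴ + t⁵)·(t + t⁶); the count is [t⁹].
(t + t² + t³) has coefficients 0,1,1,1 for degrees 0…3.
(1 + t + t² + t³ + t⁴ + t⁵) has coefficients 1,1,1,1,1,1,0,0,0,0 for degrees 0…9.
Finally multiplying by (t + t⁶), the product of all factors after the first has coefficients 0,1,1,1,1,1,2,1,1,1 for degrees 0…9.
[t⁹] = 1·1 + 1·1 + 1·2 = 4.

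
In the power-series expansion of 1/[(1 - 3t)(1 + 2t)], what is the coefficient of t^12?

320503

Partial fractions give a closed form: a_n = (3/5)·3^n + (2/5)·(-2)^n.
At n = 12: a_12 = 320503.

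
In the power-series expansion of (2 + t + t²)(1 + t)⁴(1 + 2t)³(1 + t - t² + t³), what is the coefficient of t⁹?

(2 + t + t²) has coefficients 2,1,1 for degrees 0…2.
(1 + t)⁴ has coefficients 1,4,6,4,1,0,0,0,0,0 for degrees 0…9.
Multiplying by (1 + 2t)³ gives running coefficients 1,10,42,96,129,102,44,8,0,0 for degrees 0…9.
Finally multiplying by (1 + t - t² + t³), the product of all factors after the first has coefficients 1,11,51,129,193,177,113,79,66,36 for degrees 0…9.
[t⁹] = 2·36 + 1·66 + 1·79 = 217.

217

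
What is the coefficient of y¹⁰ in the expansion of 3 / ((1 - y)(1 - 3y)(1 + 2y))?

160251

The denominator gives the recurrence a_n = 2a_(n−1) + 5a_(n−2) − 6a_(n−3) for n ≥ 3; the numerator fixes a_0 = 3, a_1 = 6, a_2 = 27.
Iterating: 3, 6, 27, 66, 231, 630, 2019, 5802, 17919, 52734, 160251, so a_10 = 160251.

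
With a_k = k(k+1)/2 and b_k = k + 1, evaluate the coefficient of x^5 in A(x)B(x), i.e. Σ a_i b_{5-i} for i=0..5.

The convolution is the t^5 coefficient of A(t)B(t).
Σ = 0·6 + 1·5 + 3·4 + 6·3 + 10·2 + 15·1 = 70.

70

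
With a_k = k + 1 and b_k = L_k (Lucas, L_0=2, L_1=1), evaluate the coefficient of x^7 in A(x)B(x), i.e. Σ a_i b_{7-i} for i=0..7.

187

This is [x^7] in the product of the two ordinary generating functions.
Σ = 1·29 + 2·18 + 3·11 + 4·7 + 5·4 + 6·3 + 7·1 + 8·2 = 187.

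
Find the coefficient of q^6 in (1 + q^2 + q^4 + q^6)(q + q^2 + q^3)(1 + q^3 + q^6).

3

(1 + q^2 + q^4 + q^6) has coefficients 1,0,1,0,1,0,1 for degrees 0…6.
(q + q^2 + q^3) has coefficients 0,1,1,1,0,0,0 for degrees 0…6.
Finally multiplying by (1 + q^3 + q^6), the product of all factors after the first has coefficients 0,1,1,1,1,1,1 for degrees 0…6.
[q^6] = 1·1 + 1·1 + 1·1 + 1·0 = 3.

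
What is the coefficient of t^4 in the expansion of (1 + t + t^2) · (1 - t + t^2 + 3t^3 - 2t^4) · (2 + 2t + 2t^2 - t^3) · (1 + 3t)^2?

(1 + t + t^2) has coefficients 1,1,1 for degrees 0…2.
(1 - t + t^2 + 3t^3 - 2t^4) has coefficients 1,-1,1,3,-2 for degrees 0…4.
Multiplying by (2 + 2t + 2t^2 - t^3) gives running coefficients 2,0,2,5,5 for degrees 0…4.
Finally multiplying by (1 + 3t)^2, the product of all factors after the first has coefficients 2,12,20,17,53 for degrees 0…4.
[t^4] = 1·53 + 1·17 + 1·20 = 90.

90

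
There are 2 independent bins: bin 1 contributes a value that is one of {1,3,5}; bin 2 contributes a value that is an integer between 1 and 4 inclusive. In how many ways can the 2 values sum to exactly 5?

2

The generating function for the choices is (z + z³ + z⁵)·(z + z² + z³ + z⁴); the count is [z⁵].
(z + z³ + z⁵) has coefficients 0,1,0,1,0,1 for degrees 0…5.
(z + z² + z³ + z⁴) has coefficients 0,1,1,1,1,0 for degrees 0…5.
[z⁵] = 1·1 + 1·1 + 1·0 = 2.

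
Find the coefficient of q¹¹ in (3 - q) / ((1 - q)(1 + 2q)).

Partial fractions give a closed form: a_n = (2/3)·1^n + (7/3)·(-2)^n.
At n = 11: a_11 = -4778.

-4778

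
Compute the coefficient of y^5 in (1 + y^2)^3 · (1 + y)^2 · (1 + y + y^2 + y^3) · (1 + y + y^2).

53

(1 + y^2)^3 has coefficients 1,0,3,0,3,0 for degrees 0…5.
(1 + y)^2 has coefficients 1,2,1,0,0,0 for degrees 0…5.
Multiplying by (1 + y + y^2 + y^3) gives running coefficients 1,3,4,4,3,1 for degrees 0…5.
Finally multiplying by (1 + y + y^2), the product of all factors after the first has coefficients 1,4,8,11,11,8 for degrees 0…5.
[y^5] = 1·8 + 3·11 + 3·4 = 53.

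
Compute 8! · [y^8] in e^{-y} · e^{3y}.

The EGF product rule gives c_8 = Σ_{k_1+k_2=8} C(8; k_1,k_2) · ∏ g_i(k_i), where e^{-y} gives (-1)^k; e^{3y} gives (3)^k.
g_1(k) for k = 0…8: 1, -1, 1, -1, 1, -1, 1, -1, 1.
g_2(k) for k = 0…8: 1, 3, 9, 27, 81, 243, 729, 2187, 6561.
c_8 = Σ_k C(8,k)·g_1(k)·g_2(8−k) = 1·1·6561 + 8·(-1)·2187 + 28·1·729 + 56·(-1)·243 + 70·1·81 + 56·(-1)·27 + 28·1·9 + 8·(-1)·3 + 1·1·1 = 6561 − 17496 + 20412 − 13608 + 5670 − 1512 + 252 − 24 + 1 = 256.

256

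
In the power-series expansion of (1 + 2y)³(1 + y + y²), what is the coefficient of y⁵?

(1 + 2y)³ has coefficients 1,6,12,8 for degrees 0…3.
(1 + y + y²) has coefficients 1,1,1,0,0,0 for degrees 0…5.
[y⁵] = 1·0 + 6·0 + 12·0 + 8·1 = 8.

8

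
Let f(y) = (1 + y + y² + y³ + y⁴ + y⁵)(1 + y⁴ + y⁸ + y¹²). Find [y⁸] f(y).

(1 + y + y² + y³ + y⁴ + y⁵) has coefficients 1,1,1,1,1,1 for degrees 0…5.
(1 + y⁴ + y⁸ + y¹²) has coefficients 1,0,0,0,1,0,0,0,1 for degrees 0…8.
[y⁸] = 1·1 + 1·0 + 1·0 + 1·0 + 1·1 + 1·0 = 2.

2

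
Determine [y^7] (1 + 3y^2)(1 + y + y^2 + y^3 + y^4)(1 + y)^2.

9

(1 + 3y^2) has coefficients 1,0,3 for degrees 0…2.
(1 + y + y^2 + y^3 + y^4) has coefficients 1,1,1,1,1,0,0,0 for degrees 0…7.
Finally multiplying by (1 + y)^2, the product of all factors after the first has coefficients 1,3,4,4,4,3,1,0 for degrees 0…7.
[y^7] = 1·0 + 3·3 = 9.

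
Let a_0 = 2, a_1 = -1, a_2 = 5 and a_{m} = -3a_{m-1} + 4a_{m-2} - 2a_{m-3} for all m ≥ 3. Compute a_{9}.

The ordinary generating function has denominator 1 + 3t - 4t^2 + 2t^3.
Iterating the recurrence: a_0,…,a_{9} = 2, -1, 5, -23, 91, -375, 1535, -6287, 25751, -105471.

-105471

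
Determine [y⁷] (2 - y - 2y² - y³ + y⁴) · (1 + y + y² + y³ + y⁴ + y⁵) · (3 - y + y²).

-4

(2 - y - 2y² - y³ + y⁴) has coefficients 2,-1,-2,-1,1 for degrees 0…4.
(1 + y + y² + y³ + y⁴ + y⁵) has coefficients 1,1,1,1,1,1,0,0 for degrees 0…7.
Finally multiplying by (3 - y + y²), the product of all factors after the first has coefficients 3,2,3,3,3,3,0,1 for degrees 0…7.
[y⁷] = 2·1 − 1·0 − 2·3 − 1·3 + 1·3 = -4.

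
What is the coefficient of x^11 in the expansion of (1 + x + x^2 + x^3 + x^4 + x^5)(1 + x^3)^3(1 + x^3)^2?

20

(1 + x + x^2 + x^3 + x^4 + x^5) has coefficients 1,1,1,1,1,1 for degrees 0…5.
(1 + x^3)^3 has coefficients 1,0,0,3,0,0,3,0,0,1,0,0 for degrees 0…11.
Finally multiplying by (1 + x^3)^2, the product of all factors after the first has coefficients 1,0,0,5,0,0,10,0,0,10,0,0 for degrees 0…11.
[x^11] = 1·0 + 1·0 + 1·10 + 1·0 + 1·0 + 1·10 = 20.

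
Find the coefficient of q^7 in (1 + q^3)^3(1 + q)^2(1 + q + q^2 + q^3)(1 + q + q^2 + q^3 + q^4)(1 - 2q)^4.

-31

(1 + q^3)^3 has coefficients 1,0,0,3,0,0,3,0 for degrees 0…7.
(1 + q)^2 has coefficients 1,2,1,0,0,0,0,0 for degrees 0…7.
Multiplying by (1 + q + q^2 + q^3) gives running coefficients 1,3,4,4,3,1,0,0 for degrees 0…7.
Multiplying by (1 + q + q^2 + q^3 + q^4) gives running coefficients 1,4,8,12,15,15,12,8 for degrees 0…7.
Finally multiplying by (1 - 2q)^4, the product of all factors after the first has coefficients 1,-4,0,12,-1,-9,-4,-16 for degrees 0…7.
[q^7] = 1·(-16) + 3·(-1) + 3·(-4) = -31.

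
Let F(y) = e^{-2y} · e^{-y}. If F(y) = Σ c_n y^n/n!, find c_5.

The EGF product rule gives c_5 = Σ_{k_1+k_2=5} C(5; k_1,k_2) · ∏ g_i(k_i), where e^{-2y} gives (-2)^k; e^{-y} gives (-1)^k.
g_1(k) for k = 0…5: 1, -2, 4, -8, 16, -32.
g_2(k) for k = 0…5: 1, -1, 1, -1, 1, -1.
c_5 = Σ_k C(5,k)·g_1(k)·g_2(5−k) = 1·1·(-1) + 5·(-2)·1 + 10·4·(-1) + 10·(-8)·1 + 5·16·(-1) + 1·(-32)·1 = −1 − 10 − 40 − 80 − 80 − 32 = -243.

-243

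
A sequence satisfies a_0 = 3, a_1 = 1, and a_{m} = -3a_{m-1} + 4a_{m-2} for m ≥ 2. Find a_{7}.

-6551

The ordinary generating function has denominator 1 + 3t - 4t^2.
Iterating the recurrence: a_0,…,a_{7} = 3, 1, 9, -23, 105, -407, 1641, -6551.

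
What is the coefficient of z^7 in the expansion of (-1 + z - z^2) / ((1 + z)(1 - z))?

The denominator gives the recurrence a_n = a_(n−2) for n ≥ 3; the numerator fixes a_0 = -1, a_1 = 1, a_2 = -2.
Iterating: -1, 1, -2, 1, -2, 1, -2, 1, so a_7 = 1.

1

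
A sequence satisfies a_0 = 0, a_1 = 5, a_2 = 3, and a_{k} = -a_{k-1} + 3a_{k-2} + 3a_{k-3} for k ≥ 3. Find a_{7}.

The ordinary generating function has denominator 1 + q - 3q^2 - 3q^3.
Iterating the recurrence: a_0,…,a_{7} = 0, 5, 3, 12, 12, 33, 39, 96.

96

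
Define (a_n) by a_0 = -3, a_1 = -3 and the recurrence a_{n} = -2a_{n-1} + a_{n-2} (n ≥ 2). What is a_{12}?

24357

The ordinary generating function has denominator 1 + 2q - q^2.
Iterating the recurrence: a_0,…,a_{12} = -3, -3, 3, -9, 21, -51, 123, -297, 717, -1731, 4179, -10089, 24357.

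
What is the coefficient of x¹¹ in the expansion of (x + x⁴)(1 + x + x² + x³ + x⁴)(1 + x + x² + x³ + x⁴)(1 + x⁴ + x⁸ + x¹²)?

(x + x⁴) has coefficients 0,1,0,0,1 for degrees 0…4.
(1 + x + x² + x³ + x⁴) has coefficients 1,1,1,1,1,0,0,0,0,0,0,0 for degrees 0…11.
Multiplying by (1 + x + x² + x³ + x⁴) gives running coefficients 1,2,3,4,5,4,3,2,1,0,0,0 for degrees 0…11.
Finally multiplying by (1 + x⁴ + x⁸ + x¹²), the product of all factors after the first has coefficients 1,2,3,4,6,6,6,6,7,6,6,6 for degrees 0…11.
[x¹¹] = 1·6 + 1·6 = 12.

12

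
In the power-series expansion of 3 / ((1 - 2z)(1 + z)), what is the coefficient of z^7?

255

Partial fractions give a closed form: a_n = (2)·2^n + (1)·(-1)^n.
At n = 7: a_7 = 255.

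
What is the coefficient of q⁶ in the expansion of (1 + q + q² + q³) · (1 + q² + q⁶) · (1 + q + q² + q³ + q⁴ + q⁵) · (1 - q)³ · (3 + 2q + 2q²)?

-3

(1 + q + q² + q³) has coefficients 1,1,1,1 for degrees 0…3.
(1 + q² + q⁶) has coefficients 1,0,1,0,0,0,1 for degrees 0…6.
Multiplying by (1 + q + q² + q³ + q⁴ + q⁵) gives running coefficients 1,1,2,2,2,2,2 for degrees 0…6.
Multiplying by (1 - q)³ gives running coefficients 1,-2,2,-2,1,0,0 for degrees 0…6.
Finally multiplying by (3 + 2q + 2q²), the product of all factors after the first has coefficients 3,-4,4,-6,3,-2,2 for degrees 0…6.
[q⁶] = 1·2 + 1·(-2) + 1·3 + 1·(-6) = -3.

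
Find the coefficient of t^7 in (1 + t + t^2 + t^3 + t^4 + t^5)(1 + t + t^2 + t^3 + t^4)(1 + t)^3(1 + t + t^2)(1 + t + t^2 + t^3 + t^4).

(1 + t + t^2 + t^3 + t^4 + t^5) has coefficients 1,1,1,1,1,1 for degrees 0…5.
(1 + t + t^2 + t^3 + t^4) has coefficients 1,1,1,1,1,0,0,0 for degrees 0…7.
Multiplying by (1 + t)^3 gives running coefficients 1,4,7,8,8,7,4,1 for degrees 0…7.
Multiplying by (1 + t + t^2) gives running coefficients 1,5,12,19,23,23,19,12 for degrees 0…7.
Finally multiplying by (1 + t + t^2 + t^3 + t^4), the product of all factors after the first has coefficients 1,6,18,37,60,82,96,96 for degrees 0…7.
[t^7] = 1·96 + 1·96 + 1·82 + 1·60 + 1·37 + 1·18 = 389.

389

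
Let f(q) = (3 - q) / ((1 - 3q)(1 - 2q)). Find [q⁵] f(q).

The denominator gives the recurrence a_n = 5a_(n−1) − 6a_(n−2) for n ≥ 3; the numerator fixes a_0 = 3, a_1 = 14, a_2 = 52.
Iterating: 3, 14, 52, 176, 568, 1784, so a_5 = 1784.

1784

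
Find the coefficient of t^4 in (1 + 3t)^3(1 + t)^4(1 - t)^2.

(1 + 3t)^3 has coefficients 1,9,27,27 for degrees 0…3.
(1 + t)^4 has coefficients 1,4,6,4,1 for degrees 0…4.
Finally multiplying by (1 - t)^2, the product of all factors after the first has coefficients 1,2,-1,-4,-1 for degrees 0…4.
[t^4] = 1·(-1) + 9·(-4) + 27·(-1) + 27·2 = -10.

-10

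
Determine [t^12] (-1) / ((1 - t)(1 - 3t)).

-797161

The denominator gives the recurrence a_n = 4a_(n−1) − 3a_(n−2) for n ≥ 2; the numerator fixes a_0 = -1, a_1 = -4.
Iterating: -1, -4, -13, -40, -121, -364, -1093, -3280, -9841, -29524, -88573, -265720, -797161, so a_12 = -797161.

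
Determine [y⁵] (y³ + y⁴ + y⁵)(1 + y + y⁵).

2

(y³ + y⁴ + y⁵) has coefficients 0,0,0,1,1,1 for degrees 0…5.
(1 + y + y⁵) has coefficients 1,1,0,0,0,1 for degrees 0…5.
[y⁵] = 1·0 + 1·1 + 1·1 = 2.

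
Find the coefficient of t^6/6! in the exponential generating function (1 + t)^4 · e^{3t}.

The EGF product rule gives c_6 = Σ_{k_1+k_2=6} C(6; k_1,k_2) · ∏ g_i(k_i), where (1+t)^4 gives the falling factorial (4)_k; e^{3t} gives (3)^k.
g_1(k) for k = 0…6: 1, 4, 12, 24, 24, 0, 0.
g_2(k) for k = 0…6: 1, 3, 9, 27, 81, 243, 729.
c_6 = Σ_k C(6,k)·g_1(k)·g_2(6−k) = 1·1·729 + 6·4·243 + 15·12·81 + 20·24·27 + 15·24·9 = 729 + 5832 + 14580 + 12960 + 3240 = 37341.

37341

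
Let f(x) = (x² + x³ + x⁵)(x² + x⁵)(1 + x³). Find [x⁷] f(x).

(x² + x³ + x⁵) has coefficients 0,0,1,1,0,1 for degrees 0…5.
(x² + x⁵) has coefficients 0,0,1,0,0,1,0,0 for degrees 0…7.
Finally multiplying by (1 + x³), the product of all factors after the first has coefficients 0,0,1,0,0,2,0,0 for degrees 0…7.
[x⁷] = 1·2 + 1·0 + 1·1 = 3.

3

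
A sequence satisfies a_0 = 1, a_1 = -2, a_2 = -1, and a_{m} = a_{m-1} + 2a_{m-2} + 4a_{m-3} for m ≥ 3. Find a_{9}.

-689

The ordinary generating function has denominator 1 - z - 2z^2 - 4z^3.
Iterating the recurrence: a_0,…,a_{9} = 1, -2, -1, -1, -11, -17, -43, -121, -275, -689.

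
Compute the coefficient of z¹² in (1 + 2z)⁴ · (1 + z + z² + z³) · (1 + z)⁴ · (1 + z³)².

1829

(1 + 2z)⁴ has coefficients 1,8,24,32,16 for degrees 0…4.
(1 + z + z² + z³) has coefficients 1,1,1,1,0,0,0,0,0,0,0,0,0 for degrees 0…12.
Multiplying by (1 + z)⁴ gives running coefficients 1,5,11,15,15,11,5,1,0,0,0,0,0 for degrees 0…12.
Finally multiplying by (1 + z³)², the product of all factors after the first has coefficients 1,5,11,17,25,33,36,36,33,25,17,11,5 for degrees 0…12.
[z¹²] = 1·5 + 8·11 + 24·17 + 32·25 + 16·33 = 1829.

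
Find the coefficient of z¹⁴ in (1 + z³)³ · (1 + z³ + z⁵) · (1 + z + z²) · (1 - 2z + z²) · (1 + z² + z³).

(1 + z³)³ has coefficients 1,0,0,3,0,0,3,0,0,1 for degrees 0…9.
(1 + z³ + z⁵) has coefficients 1,0,0,1,0,1,0,0,0,0,0,0,0,0,0 for degrees 0…14.
Multiplying by (1 + z + z²) gives running coefficients 1,1,1,1,1,2,1,1,0,0,0,0,0,0,0 for degrees 0…14.
Multiplying by (1 - 2z + z²) gives running coefficients 1,-1,0,0,0,1,-2,1,-1,1,0,0,0,0,0 for degrees 0…14.
Finally multiplying by (1 + z² + z³), the product of all factors after the first has coefficients 1,-1,1,0,-1,1,-2,2,-2,0,0,0,1,0,0 for degrees 0…14.
[z¹⁴] = 1·0 + 3·0 + 3·(-2) + 1·1 = -5.

-5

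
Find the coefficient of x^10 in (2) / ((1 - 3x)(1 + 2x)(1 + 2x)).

The denominator gives the recurrence a_n = −a_(n−1) + 8a_(n−2) + 12a_(n−3) for n ≥ 3; the numerator fixes a_0 = 2, a_1 = -2, a_2 = 18.
Iterating: 2, -2, 18, -10, 130, 6, 914, 694, 6690, 9830, 52018, so a_10 = 52018.

52018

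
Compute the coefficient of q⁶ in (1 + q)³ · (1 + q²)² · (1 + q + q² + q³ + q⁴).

27

(1 + q)³ has coefficients 1,3,3,1 for degrees 0…3.
(1 + q²)² has coefficients 1,0,2,0,1,0,0 for degrees 0…6.
Finally multiplying by (1 + q + q² + q³ + q⁴), the product of all factors after the first has coefficients 1,1,3,3,4,3,3 for degrees 0…6.
[q⁶] = 1·3 + 3·3 + 3·4 + 1·3 = 27.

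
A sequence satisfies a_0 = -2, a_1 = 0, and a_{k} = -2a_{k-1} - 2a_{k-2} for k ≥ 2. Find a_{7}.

The ordinary generating function has denominator 1 + 2x + 2x^2.
Iterating the recurrence: a_0,…,a_{7} = -2, 0, 4, -8, 8, 0, -16, 32.

32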